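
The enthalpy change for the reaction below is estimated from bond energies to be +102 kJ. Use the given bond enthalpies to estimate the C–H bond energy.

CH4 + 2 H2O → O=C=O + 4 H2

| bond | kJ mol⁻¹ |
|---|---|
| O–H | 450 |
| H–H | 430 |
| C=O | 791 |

Let D be the C–H bond energy.
Σ(broken) = 4×D + 4×450 = 1800 + 4D
Σ(formed) = 2×791 + 4×430 = 3302
ΔH = Σ(broken) − Σ(formed) = (1800 + 4D) − (3302) = −1502 + 4D
Setting this equal to +102 kJ gives 4D = 1604, so D = 401 kJ/mol.

D(C–H) ≈ 401 kJ/mol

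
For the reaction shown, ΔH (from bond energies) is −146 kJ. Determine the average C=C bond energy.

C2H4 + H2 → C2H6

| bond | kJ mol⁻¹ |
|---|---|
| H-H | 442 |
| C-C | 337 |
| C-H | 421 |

D(C=C) ≈ 591 kJ/mol

Let D be the C=C bond energy.
Σ(broken) = 4×421 + 1×D + 1×442 = 2126 + D
Σ(formed) = 1×337 + 6×421 = 2863
ΔH = Σ(broken) − Σ(formed) = (2126 + D) − (2863) = −737 + D
Setting this equal to −146 kJ gives D = 591 kJ/mol.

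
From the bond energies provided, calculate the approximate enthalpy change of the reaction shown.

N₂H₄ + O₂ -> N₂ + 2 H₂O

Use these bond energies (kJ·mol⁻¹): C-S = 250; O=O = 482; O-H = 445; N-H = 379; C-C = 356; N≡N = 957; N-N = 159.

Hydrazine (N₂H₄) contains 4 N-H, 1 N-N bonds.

ΔH ≈ −580 kJ

Bonds broken (reactants):
  N-H: 4 × 379 = 1516
  N-N: 1 × 159 = 159
  O=O: 1 × 482 = 482
  Σ(broken) = 2157 kJ
Bonds formed (products):
  N≡N: 1 × 957 = 957
  O-H: 4 × 445 = 1780
  Σ(formed) = 2737 kJ
ΔH = Σ(broken) − Σ(formed) = 2157 − 2737 = −580 kJ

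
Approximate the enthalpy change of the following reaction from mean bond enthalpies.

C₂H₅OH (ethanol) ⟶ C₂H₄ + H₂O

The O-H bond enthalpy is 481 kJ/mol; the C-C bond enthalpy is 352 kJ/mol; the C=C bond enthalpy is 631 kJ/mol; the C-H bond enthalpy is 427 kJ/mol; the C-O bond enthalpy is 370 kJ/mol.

ΔH ≈ +37 kJ

Bonds broken (reactants):
  C-C: 1 × 352 = 352
  C-H: 5 × 427 = 2135
  C-O: 1 × 370 = 370
  O-H: 1 × 481 = 481
  Σ(broken) = 3338 kJ
Bonds formed (products):
  C-H: 4 × 427 = 1708
  C=C: 1 × 631 = 631
  O-H: 2 × 481 = 962
  Σ(formed) = 3301 kJ
ΔH = Σ(broken) − Σ(formed) = 3338 − 3301 = +37 kJ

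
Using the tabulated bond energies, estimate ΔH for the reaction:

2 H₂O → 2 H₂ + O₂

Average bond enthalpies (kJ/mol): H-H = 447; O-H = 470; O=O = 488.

ΔH ≈ +498 kJ

Bonds broken (reactants):
  O-H: 4 × 470 = 1880
  Σ(broken) = 1880 kJ
Bonds formed (products):
  H-H: 2 × 447 = 894
  O=O: 1 × 488 = 488
  Σ(formed) = 1382 kJ
ΔH = Σ(broken) − Σ(formed) = 1880 − 1382 = +498 kJ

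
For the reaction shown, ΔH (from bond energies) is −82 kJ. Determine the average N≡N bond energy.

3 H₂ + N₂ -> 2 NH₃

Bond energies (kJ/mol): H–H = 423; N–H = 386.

D(N≡N) ≈ 965 kJ/mol

Let D be the N≡N bond energy.
Σ(broken) = 3×423 + 1×D = 1269 + D
Σ(formed) = 6×386 = 2316
ΔH = Σ(broken) − Σ(formed) = (1269 + D) − (2316) = −1047 + D
Setting this equal to −82 kJ gives D = 965 kJ/mol.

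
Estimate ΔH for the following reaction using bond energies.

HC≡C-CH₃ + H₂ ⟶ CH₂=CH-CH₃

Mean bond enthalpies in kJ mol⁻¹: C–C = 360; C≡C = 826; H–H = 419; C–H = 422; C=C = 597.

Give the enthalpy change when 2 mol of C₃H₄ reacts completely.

Bonds broken (reactants):
  C≡C: 1 × 826 = 826
  C–C: 1 × 360 = 360
  C–H: 4 × 422 = 1688
  H–H: 1 × 419 = 419
  Σ(broken) = 3293 kJ
Bonds formed (products):
  C–C: 1 × 360 = 360
  C–H: 6 × 422 = 2532
  C=C: 1 × 597 = 597
  Σ(formed) = 3489 kJ
ΔH = Σ(broken) − Σ(formed) = 3293 − 3489 = −196 kJ
For 2× the reaction as written: 2 × (−196) = −392 kJ

ΔH = −392 kJ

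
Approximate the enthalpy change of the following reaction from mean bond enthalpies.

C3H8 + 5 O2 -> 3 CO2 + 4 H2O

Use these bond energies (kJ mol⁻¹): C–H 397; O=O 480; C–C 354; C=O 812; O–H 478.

Bonds broken (reactants):
  C–C: 2 × 354 = 708
  C–H: 8 × 397 = 3176
  O=O: 5 × 480 = 2400
  Σ(broken) = 6284 kJ
Bonds formed (products):
  C=O: 6 × 812 = 4872
  O–H: 8 × 478 = 3824
  Σ(formed) = 8696 kJ
ΔH = Σ(broken) − Σ(formed) = 6284 − 8696 = −2412 kJ

ΔH ≈ −2412 kJ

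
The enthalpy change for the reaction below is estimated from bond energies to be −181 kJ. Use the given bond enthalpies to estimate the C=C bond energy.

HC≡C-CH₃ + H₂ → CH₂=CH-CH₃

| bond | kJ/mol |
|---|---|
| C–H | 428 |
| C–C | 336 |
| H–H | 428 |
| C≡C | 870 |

D(C=C) ≈ 623 kJ/mol

Let D be the C=C bond energy.
Σ(broken) = 1×870 + 1×336 + 4×428 + 1×428 = 3346
Σ(formed) = 1×336 + 6×428 + 1×D = 2904 + D
ΔH = Σ(broken) − Σ(formed) = (3346) − (2904 + D) = +442 − D
Setting this equal to −181 kJ gives D = 623 kJ/mol.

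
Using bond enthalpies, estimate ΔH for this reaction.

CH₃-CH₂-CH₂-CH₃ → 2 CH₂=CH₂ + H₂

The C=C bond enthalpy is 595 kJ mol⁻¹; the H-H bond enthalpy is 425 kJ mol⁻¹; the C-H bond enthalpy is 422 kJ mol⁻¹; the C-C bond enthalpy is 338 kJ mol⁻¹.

Bonds broken (reactants):
  C-C: 3 × 338 = 1014
  C-H: 10 × 422 = 4220
  Σ(broken) = 5234 kJ
Bonds formed (products):
  C-H: 8 × 422 = 3376
  C=C: 2 × 595 = 1190
  H-H: 1 × 425 = 425
  Σ(formed) = 4991 kJ
ΔH = Σ(broken) − Σ(formed) = 5234 − 4991 = +243 kJ

ΔH ≈ +243 kJ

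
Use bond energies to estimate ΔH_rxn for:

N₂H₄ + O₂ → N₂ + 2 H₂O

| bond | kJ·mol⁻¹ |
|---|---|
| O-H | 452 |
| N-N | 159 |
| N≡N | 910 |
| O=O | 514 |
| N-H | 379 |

Bonds broken (reactants):
  N-H: 4 × 379 = 1516
  N-N: 1 × 159 = 159
  O=O: 1 × 514 = 514
  Σ(broken) = 2189 kJ
Bonds formed (products):
  N≡N: 1 × 910 = 910
  O-H: 4 × 452 = 1808
  Σ(formed) = 2718 kJ
ΔH = Σ(broken) − Σ(formed) = 2189 − 2718 = −529 kJ

ΔH ≈ −529 kJ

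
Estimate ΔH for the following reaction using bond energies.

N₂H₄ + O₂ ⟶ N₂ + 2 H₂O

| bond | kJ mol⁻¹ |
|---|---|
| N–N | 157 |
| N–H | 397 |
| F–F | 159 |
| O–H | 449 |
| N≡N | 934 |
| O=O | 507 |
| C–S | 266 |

ΔH ≈ −478 kJ

Bonds broken (reactants):
  N–H: 4 × 397 = 1588
  N–N: 1 × 157 = 157
  O=O: 1 × 507 = 507
  Σ(broken) = 2252 kJ
Bonds formed (products):
  N≡N: 1 × 934 = 934
  O–H: 4 × 449 = 1796
  Σ(formed) = 2730 kJ
ΔH = Σ(broken) − Σ(formed) = 2252 − 2730 = −478 kJ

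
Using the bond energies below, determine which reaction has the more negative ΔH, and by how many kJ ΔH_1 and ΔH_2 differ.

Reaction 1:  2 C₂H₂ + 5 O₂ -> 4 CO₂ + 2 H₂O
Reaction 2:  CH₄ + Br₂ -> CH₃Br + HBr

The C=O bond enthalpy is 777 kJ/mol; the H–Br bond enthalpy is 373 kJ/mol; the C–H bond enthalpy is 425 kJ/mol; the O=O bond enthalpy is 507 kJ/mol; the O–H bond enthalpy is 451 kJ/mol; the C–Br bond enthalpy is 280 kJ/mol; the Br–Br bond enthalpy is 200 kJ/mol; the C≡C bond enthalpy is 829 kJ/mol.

Reaction 1, by 2099 kJ

Reaction 1:
  Bonds broken (reactants):
    C≡C: 2 × 829 = 1658
    C–H: 4 × 425 = 1700
    O=O: 5 × 507 = 2535
    Σ(broken) = 5893 kJ
  Bonds formed (products):
    C=O: 8 × 777 = 6216
    O–H: 4 × 451 = 1804
    Σ(formed) = 8020 kJ
  ΔH_1 = 5893 − 8020 = −2127 kJ
Reaction 2:
  Bonds broken (reactants):
    Br–Br: 1 × 200 = 200
    C–H: 4 × 425 = 1700
    Σ(broken) = 1900 kJ
  Bonds formed (products):
    C–Br: 1 × 280 = 280
    C–H: 3 × 425 = 1275
    H–Br: 1 × 373 = 373
    Σ(formed) = 1928 kJ
  ΔH_2 = 1900 − 1928 = −28 kJ
ΔH_1 − ΔH_2 = −2099 kJ, so reaction 1 has the more negative ΔH; |ΔH_1 − ΔH_2| = 2099 kJ.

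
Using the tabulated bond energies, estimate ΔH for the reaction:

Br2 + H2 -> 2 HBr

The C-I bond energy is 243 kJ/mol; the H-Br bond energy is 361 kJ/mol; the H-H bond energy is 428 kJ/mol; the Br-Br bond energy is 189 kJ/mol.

ΔH ≈ −105 kJ

Bonds broken (reactants):
  Br-Br: 1 × 189 = 189
  H-H: 1 × 428 = 428
  Σ(broken) = 617 kJ
Bonds formed (products):
  H-Br: 2 × 361 = 722
  Σ(formed) = 722 kJ
ΔH = Σ(broken) − Σ(formed) = 617 − 722 = −105 kJ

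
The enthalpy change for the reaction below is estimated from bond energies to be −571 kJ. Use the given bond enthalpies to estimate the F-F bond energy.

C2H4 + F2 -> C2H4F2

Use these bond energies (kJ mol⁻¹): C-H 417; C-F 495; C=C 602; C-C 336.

D(F-F) ≈ 153 kJ/mol

Let D be the F-F bond energy.
Σ(broken) = 4×417 + 1×602 + 1×D = 2270 + D
Σ(formed) = 1×336 + 2×495 + 4×417 = 2994
ΔH = Σ(broken) − Σ(formed) = (2270 + D) − (2994) = −724 + D
Setting this equal to −571 kJ gives D = 153 kJ/mol.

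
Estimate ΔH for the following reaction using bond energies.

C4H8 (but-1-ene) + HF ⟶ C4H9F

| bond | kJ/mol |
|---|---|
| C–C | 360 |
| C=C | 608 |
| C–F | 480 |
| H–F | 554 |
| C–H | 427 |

ΔH ≈ −105 kJ

Bonds broken (reactants):
  C–C: 2 × 360 = 720
  C–H: 8 × 427 = 3416
  C=C: 1 × 608 = 608
  H–F: 1 × 554 = 554
  Σ(broken) = 5298 kJ
Bonds formed (products):
  C–C: 3 × 360 = 1080
  C–F: 1 × 480 = 480
  C–H: 9 × 427 = 3843
  Σ(formed) = 5403 kJ
ΔH = Σ(broken) − Σ(formed) = 5298 − 5403 = −105 kJ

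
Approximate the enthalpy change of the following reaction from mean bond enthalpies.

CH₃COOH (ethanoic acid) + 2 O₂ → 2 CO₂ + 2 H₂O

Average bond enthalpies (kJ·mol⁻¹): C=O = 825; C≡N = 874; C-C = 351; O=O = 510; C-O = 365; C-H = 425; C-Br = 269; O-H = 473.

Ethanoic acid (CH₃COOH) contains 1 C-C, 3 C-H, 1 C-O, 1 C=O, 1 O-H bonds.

Bonds broken (reactants):
  C-C: 1 × 351 = 351
  C-H: 3 × 425 = 1275
  C-O: 1 × 365 = 365
  C=O: 1 × 825 = 825
  O-H: 1 × 473 = 473
  O=O: 2 × 510 = 1020
  Σ(broken) = 4309 kJ
Bonds formed (products):
  C=O: 4 × 825 = 3300
  O-H: 4 × 473 = 1892
  Σ(formed) = 5192 kJ
ΔH = Σ(broken) − Σ(formed) = 4309 − 5192 = −883 kJ

ΔH ≈ −883 kJ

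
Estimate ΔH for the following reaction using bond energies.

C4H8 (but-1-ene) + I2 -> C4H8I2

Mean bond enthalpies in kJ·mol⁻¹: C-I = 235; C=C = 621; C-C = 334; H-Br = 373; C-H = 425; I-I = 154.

ΔH ≈ −29 kJ

Bonds broken (reactants):
  C-C: 2 × 334 = 668
  C-H: 8 × 425 = 3400
  C=C: 1 × 621 = 621
  I-I: 1 × 154 = 154
  Σ(broken) = 4843 kJ
Bonds formed (products):
  C-C: 3 × 334 = 1002
  C-H: 8 × 425 = 3400
  C-I: 2 × 235 = 470
  Σ(formed) = 4872 kJ
ΔH = Σ(broken) − Σ(formed) = 4843 − 4872 = −29 kJ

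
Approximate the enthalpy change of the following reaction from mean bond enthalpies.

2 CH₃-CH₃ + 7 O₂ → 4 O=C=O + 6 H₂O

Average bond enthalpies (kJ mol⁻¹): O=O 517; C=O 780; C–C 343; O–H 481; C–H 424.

Bonds broken (reactants):
  C–C: 2 × 343 = 686
  C–H: 12 × 424 = 5088
  O=O: 7 × 517 = 3619
  Σ(broken) = 9393 kJ
Bonds formed (products):
  C=O: 8 × 780 = 6240
  O–H: 12 × 481 = 5772
  Σ(formed) = 12012 kJ
ΔH = Σ(broken) − Σ(formed) = 9393 − 12012 = −2619 kJ

ΔH ≈ −2619 kJ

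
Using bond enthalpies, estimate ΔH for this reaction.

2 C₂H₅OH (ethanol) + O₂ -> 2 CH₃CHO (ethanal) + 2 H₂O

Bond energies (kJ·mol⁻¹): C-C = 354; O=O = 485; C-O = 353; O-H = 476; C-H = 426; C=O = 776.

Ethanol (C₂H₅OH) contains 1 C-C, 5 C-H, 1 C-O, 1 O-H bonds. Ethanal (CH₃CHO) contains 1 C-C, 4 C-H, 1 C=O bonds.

Bonds broken (reactants):
  C-C: 2 × 354 = 708
  C-H: 10 × 426 = 4260
  C-O: 2 × 353 = 706
  O-H: 2 × 476 = 952
  O=O: 1 × 485 = 485
  Σ(broken) = 7111 kJ
Bonds formed (products):
  C-C: 2 × 354 = 708
  C-H: 8 × 426 = 3408
  C=O: 2 × 776 = 1552
  O-H: 4 × 476 = 1904
  Σ(formed) = 7572 kJ
ΔH = Σ(broken) − Σ(formed) = 7111 − 7572 = −461 kJ

ΔH ≈ −461 kJ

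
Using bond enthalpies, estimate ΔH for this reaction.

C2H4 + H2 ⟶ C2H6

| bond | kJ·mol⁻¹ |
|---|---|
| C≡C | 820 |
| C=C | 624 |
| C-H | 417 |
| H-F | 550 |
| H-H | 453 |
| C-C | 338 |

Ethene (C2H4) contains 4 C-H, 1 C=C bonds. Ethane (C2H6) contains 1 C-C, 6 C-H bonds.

ΔH ≈ −95 kJ

Bonds broken (reactants):
  C-H: 4 × 417 = 1668
  C=C: 1 × 624 = 624
  H-H: 1 × 453 = 453
  Σ(broken) = 2745 kJ
Bonds formed (products):
  C-C: 1 × 338 = 338
  C-H: 6 × 417 = 2502
  Σ(formed) = 2840 kJ
ΔH = Σ(broken) − Σ(formed) = 2745 − 2840 = −95 kJ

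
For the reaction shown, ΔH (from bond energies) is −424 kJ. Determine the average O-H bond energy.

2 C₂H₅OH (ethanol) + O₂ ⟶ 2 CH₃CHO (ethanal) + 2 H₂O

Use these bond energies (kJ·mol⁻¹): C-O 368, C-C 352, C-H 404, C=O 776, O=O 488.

D(O-H) ≈ 452 kJ/mol

Let D be the O-H bond energy.
Σ(broken) = 2×352 + 10×404 + 2×368 + 2×D + 1×488 = 5968 + 2D
Σ(formed) = 2×352 + 8×404 + 2×776 + 4×D = 5488 + 4D
ΔH = Σ(broken) − Σ(formed) = (5968 + 2D) − (5488 + 4D) = +480 − 2D
Setting this equal to −424 kJ gives 2D = 904, so D = 452 kJ/mol.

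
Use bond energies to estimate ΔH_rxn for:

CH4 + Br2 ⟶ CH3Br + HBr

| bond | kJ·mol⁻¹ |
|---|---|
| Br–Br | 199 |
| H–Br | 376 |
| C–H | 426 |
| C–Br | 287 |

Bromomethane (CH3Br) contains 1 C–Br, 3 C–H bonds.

ΔH ≈ −38 kJ

Bonds broken (reactants):
  Br–Br: 1 × 199 = 199
  C–H: 4 × 426 = 1704
  Σ(broken) = 1903 kJ
Bonds formed (products):
  C–Br: 1 × 287 = 287
  C–H: 3 × 426 = 1278
  H–Br: 1 × 376 = 376
  Σ(formed) = 1941 kJ
ΔH = Σ(broken) − Σ(formed) = 1903 − 1941 = −38 kJ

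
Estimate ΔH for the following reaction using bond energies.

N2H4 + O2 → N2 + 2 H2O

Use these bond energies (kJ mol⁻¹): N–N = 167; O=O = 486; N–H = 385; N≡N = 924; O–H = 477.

Bonds broken (reactants):
  N–H: 4 × 385 = 1540
  N–N: 1 × 167 = 167
  O=O: 1 × 486 = 486
  Σ(broken) = 2193 kJ
Bonds formed (products):
  N≡N: 1 × 924 = 924
  O–H: 4 × 477 = 1908
  Σ(formed) = 2832 kJ
ΔH = Σ(broken) − Σ(formed) = 2193 − 2832 = −639 kJ

ΔH ≈ −639 kJ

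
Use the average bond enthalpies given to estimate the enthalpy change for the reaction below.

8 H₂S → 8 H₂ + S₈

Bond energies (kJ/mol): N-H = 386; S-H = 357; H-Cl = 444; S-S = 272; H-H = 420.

ΔH ≈ +176 kJ

Bonds broken (reactants):
  S-H: 16 × 357 = 5712
  Σ(broken) = 5712 kJ
Bonds formed (products):
  H-H: 8 × 420 = 3360
  S-S: 8 × 272 = 2176
  Σ(formed) = 5536 kJ
ΔH = Σ(broken) − Σ(formed) = 5712 − 5536 = +176 kJ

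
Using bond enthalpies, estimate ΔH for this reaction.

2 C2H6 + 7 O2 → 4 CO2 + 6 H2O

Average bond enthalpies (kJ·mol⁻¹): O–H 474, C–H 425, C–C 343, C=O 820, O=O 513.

Bonds broken (reactants):
  C–C: 2 × 343 = 686
  C–H: 12 × 425 = 5100
  O=O: 7 × 513 = 3591
  Σ(broken) = 9377 kJ
Bonds formed (products):
  C=O: 8 × 820 = 6560
  O–H: 12 × 474 = 5688
  Σ(formed) = 12248 kJ
ΔH = Σ(broken) − Σ(formed) = 9377 − 12248 = −2871 kJ

ΔH ≈ −2871 kJ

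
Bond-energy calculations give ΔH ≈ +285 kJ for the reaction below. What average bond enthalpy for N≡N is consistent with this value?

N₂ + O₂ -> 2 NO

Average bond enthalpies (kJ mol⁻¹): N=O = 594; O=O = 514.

D(N≡N) ≈ 959 kJ/mol

Let D be the N≡N bond energy.
Σ(broken) = 1×D + 1×514 = 514 + D
Σ(formed) = 2×594 = 1188
ΔH = Σ(broken) − Σ(formed) = (514 + D) − (1188) = −674 + D
Setting this equal to +285 kJ gives D = 959 kJ/mol.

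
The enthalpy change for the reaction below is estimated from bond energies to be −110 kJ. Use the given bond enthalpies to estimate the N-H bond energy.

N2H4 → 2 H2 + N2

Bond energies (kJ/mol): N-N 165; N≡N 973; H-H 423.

D(N-H) ≈ 386 kJ/mol

Let D be the N-H bond energy.
Σ(broken) = 4×D + 1×165 = 165 + 4D
Σ(formed) = 2×423 + 1×973 = 1819
ΔH = Σ(broken) − Σ(formed) = (165 + 4D) − (1819) = −1654 + 4D
Setting this equal to −110 kJ gives 4D = 1544, so D = 386 kJ/mol.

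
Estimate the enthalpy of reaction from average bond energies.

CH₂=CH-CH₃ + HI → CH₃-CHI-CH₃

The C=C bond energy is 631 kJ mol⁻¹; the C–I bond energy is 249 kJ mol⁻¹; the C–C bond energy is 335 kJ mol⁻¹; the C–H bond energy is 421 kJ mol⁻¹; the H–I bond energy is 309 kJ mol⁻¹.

ΔH ≈ −65 kJ

Bonds broken (reactants):
  C–C: 1 × 335 = 335
  C–H: 6 × 421 = 2526
  C=C: 1 × 631 = 631
  H–I: 1 × 309 = 309
  Σ(broken) = 3801 kJ
Bonds formed (products):
  C–C: 2 × 335 = 670
  C–H: 7 × 421 = 2947
  C–I: 1 × 249 = 249
  Σ(formed) = 3866 kJ
ΔH = Σ(broken) − Σ(formed) = 3801 − 3866 = −65 kJ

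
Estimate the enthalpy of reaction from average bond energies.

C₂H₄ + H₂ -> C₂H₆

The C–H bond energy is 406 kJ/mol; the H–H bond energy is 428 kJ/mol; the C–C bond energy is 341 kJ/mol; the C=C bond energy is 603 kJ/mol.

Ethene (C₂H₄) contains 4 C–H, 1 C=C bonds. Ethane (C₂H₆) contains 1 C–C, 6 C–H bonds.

ΔH ≈ −122 kJ

Bonds broken (reactants):
  C–H: 4 × 406 = 1624
  C=C: 1 × 603 = 603
  H–H: 1 × 428 = 428
  Σ(broken) = 2655 kJ
Bonds formed (products):
  C–C: 1 × 341 = 341
  C–H: 6 × 406 = 2436
  Σ(formed) = 2777 kJ
ΔH = Σ(broken) − Σ(formed) = 2655 − 2777 = −122 kJ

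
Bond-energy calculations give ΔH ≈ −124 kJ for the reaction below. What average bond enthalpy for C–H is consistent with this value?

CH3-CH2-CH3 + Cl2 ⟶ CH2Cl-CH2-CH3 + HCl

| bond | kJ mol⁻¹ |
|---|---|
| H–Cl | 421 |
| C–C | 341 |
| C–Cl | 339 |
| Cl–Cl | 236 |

Let D be the C–H bond energy.
Σ(broken) = 2×341 + 8×D + 1×236 = 918 + 8D
Σ(formed) = 2×341 + 1×339 + 7×D + 1×421 = 1442 + 7D
ΔH = Σ(broken) − Σ(formed) = (918 + 8D) − (1442 + 7D) = −524 + D
Setting this equal to −124 kJ gives D = 400 kJ/mol.

D(C–H) ≈ 400 kJ/mol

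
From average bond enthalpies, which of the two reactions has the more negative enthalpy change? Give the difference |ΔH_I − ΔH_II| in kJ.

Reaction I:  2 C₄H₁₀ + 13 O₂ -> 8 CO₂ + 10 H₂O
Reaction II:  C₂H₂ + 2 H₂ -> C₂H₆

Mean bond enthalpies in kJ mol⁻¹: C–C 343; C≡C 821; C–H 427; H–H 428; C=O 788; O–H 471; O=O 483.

Reaction I, by 4777 kJ

Reaction I:
  Bonds broken (reactants):
    C–C: 6 × 343 = 2058
    C–H: 20 × 427 = 8540
    O=O: 13 × 483 = 6279
    Σ(broken) = 16877 kJ
  Bonds formed (products):
    C=O: 16 × 788 = 12608
    O–H: 20 × 471 = 9420
    Σ(formed) = 22028 kJ
  ΔH_I = 16877 − 22028 = −5151 kJ
Reaction II:
  Bonds broken (reactants):
    C≡C: 1 × 821 = 821
    C–H: 2 × 427 = 854
    H–H: 2 × 428 = 856
    Σ(broken) = 2531 kJ
  Bonds formed (products):
    C–C: 1 × 343 = 343
    C–H: 6 × 427 = 2562
    Σ(formed) = 2905 kJ
  ΔH_II = 2531 − 2905 = −374 kJ
ΔH_I − ΔH_II = −4777 kJ, so reaction I has the more negative ΔH; |ΔH_I − ΔH_II| = 4777 kJ.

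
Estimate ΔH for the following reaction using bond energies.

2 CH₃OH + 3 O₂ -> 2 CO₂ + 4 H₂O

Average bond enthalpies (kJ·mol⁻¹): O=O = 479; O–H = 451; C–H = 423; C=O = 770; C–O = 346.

ΔH ≈ −1119 kJ

Bonds broken (reactants):
  C–H: 6 × 423 = 2538
  C–O: 2 × 346 = 692
  O–H: 2 × 451 = 902
  O=O: 3 × 479 = 1437
  Σ(broken) = 5569 kJ
Bonds formed (products):
  C=O: 4 × 770 = 3080
  O–H: 8 × 451 = 3608
  Σ(formed) = 6688 kJ
ΔH = Σ(broken) − Σ(formed) = 5569 − 6688 = −1119 kJ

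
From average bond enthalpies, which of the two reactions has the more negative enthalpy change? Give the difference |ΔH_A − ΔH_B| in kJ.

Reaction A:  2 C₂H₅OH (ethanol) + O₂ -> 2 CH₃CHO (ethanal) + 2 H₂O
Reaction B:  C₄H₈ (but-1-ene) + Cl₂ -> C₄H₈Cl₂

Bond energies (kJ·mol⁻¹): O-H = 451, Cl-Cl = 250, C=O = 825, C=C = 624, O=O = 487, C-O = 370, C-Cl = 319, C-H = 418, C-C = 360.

Reaction A:
  Bonds broken (reactants):
    C-C: 2 × 360 = 720
    C-H: 10 × 418 = 4180
    C-O: 2 × 370 = 740
    O-H: 2 × 451 = 902
    O=O: 1 × 487 = 487
    Σ(broken) = 7029 kJ
  Bonds formed (products):
    C-C: 2 × 360 = 720
    C-H: 8 × 418 = 3344
    C=O: 2 × 825 = 1650
    O-H: 4 × 451 = 1804
    Σ(formed) = 7518 kJ
  ΔH_A = 7029 − 7518 = −489 kJ
Reaction B:
  Bonds broken (reactants):
    C-C: 2 × 360 = 720
    C-H: 8 × 418 = 3344
    C=C: 1 × 624 = 624
    Cl-Cl: 1 × 250 = 250
    Σ(broken) = 4938 kJ
  Bonds formed (products):
    C-C: 3 × 360 = 1080
    C-Cl: 2 × 319 = 638
    C-H: 8 × 418 = 3344
    Σ(formed) = 5062 kJ
  ΔH_B = 4938 − 5062 = −124 kJ
ΔH_A − ΔH_B = −365 kJ, so reaction A has the more negative ΔH; |ΔH_A − ΔH_B| = 365 kJ.

Reaction A, by 365 kJ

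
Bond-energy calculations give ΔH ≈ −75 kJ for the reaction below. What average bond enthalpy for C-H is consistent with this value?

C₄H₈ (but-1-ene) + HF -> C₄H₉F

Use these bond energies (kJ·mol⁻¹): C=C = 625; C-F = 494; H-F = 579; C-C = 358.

D(C-H) ≈ 427 kJ/mol

Let D be the C-H bond energy.
Σ(broken) = 2×358 + 8×D + 1×625 + 1×579 = 1920 + 8D
Σ(formed) = 3×358 + 1×494 + 9×D = 1568 + 9D
ΔH = Σ(broken) − Σ(formed) = (1920 + 8D) − (1568 + 9D) = +352 − D
Setting this equal to −75 kJ gives D = 427 kJ/mol.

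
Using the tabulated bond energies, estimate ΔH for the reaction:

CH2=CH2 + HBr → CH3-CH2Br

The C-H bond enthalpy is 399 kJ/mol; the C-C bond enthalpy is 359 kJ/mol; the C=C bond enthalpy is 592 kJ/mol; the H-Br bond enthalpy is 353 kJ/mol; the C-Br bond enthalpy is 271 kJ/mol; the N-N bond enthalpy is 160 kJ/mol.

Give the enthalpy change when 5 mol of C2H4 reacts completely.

Bonds broken (reactants):
  C-H: 4 × 399 = 1596
  C=C: 1 × 592 = 592
  H-Br: 1 × 353 = 353
  Σ(broken) = 2541 kJ
Bonds formed (products):
  C-Br: 1 × 271 = 271
  C-C: 1 × 359 = 359
  C-H: 5 × 399 = 1995
  Σ(formed) = 2625 kJ
ΔH = Σ(broken) − Σ(formed) = 2541 − 2625 = −84 kJ
For 5× the reaction as written: 5 × (−84) = −420 kJ

ΔH = −420 kJ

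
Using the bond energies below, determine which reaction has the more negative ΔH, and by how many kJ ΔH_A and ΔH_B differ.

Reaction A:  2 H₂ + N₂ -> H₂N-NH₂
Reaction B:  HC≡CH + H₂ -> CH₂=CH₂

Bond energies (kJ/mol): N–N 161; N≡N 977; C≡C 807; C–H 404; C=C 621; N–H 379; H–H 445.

Reaction B, by 367 kJ

Reaction A:
  Bonds broken (reactants):
    H–H: 2 × 445 = 890
    N≡N: 1 × 977 = 977
    Σ(broken) = 1867 kJ
  Bonds formed (products):
    N–H: 4 × 379 = 1516
    N–N: 1 × 161 = 161
    Σ(formed) = 1677 kJ
  ΔH_A = 1867 − 1677 = +190 kJ
Reaction B:
  Bonds broken (reactants):
    C≡C: 1 × 807 = 807
    C–H: 2 × 404 = 808
    H–H: 1 × 445 = 445
    Σ(broken) = 2060 kJ
  Bonds formed (products):
    C–H: 4 × 404 = 1616
    C=C: 1 × 621 = 621
    Σ(formed) = 2237 kJ
  ΔH_B = 2060 − 2237 = −177 kJ
ΔH_A − ΔH_B = +367 kJ, so reaction B has the more negative ΔH; |ΔH_A − ΔH_B| = 367 kJ.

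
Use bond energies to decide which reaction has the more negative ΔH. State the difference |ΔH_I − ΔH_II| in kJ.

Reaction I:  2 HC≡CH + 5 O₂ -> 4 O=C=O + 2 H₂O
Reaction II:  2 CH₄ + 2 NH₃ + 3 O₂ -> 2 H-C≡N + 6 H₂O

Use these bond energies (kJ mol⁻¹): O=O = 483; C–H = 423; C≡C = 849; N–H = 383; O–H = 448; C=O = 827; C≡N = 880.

Reaction I:
  Bonds broken (reactants):
    C≡C: 2 × 849 = 1698
    C–H: 4 × 423 = 1692
    O=O: 5 × 483 = 2415
    Σ(broken) = 5805 kJ
  Bonds formed (products):
    C=O: 8 × 827 = 6616
    O–H: 4 × 448 = 1792
    Σ(formed) = 8408 kJ
  ΔH_I = 5805 − 8408 = −2603 kJ
Reaction II:
  Bonds broken (reactants):
    C–H: 8 × 423 = 3384
    N–H: 6 × 383 = 2298
    O=O: 3 × 483 = 1449
    Σ(broken) = 7131 kJ
  Bonds formed (products):
    C≡N: 2 × 880 = 1760
    C–H: 2 × 423 = 846
    O–H: 12 × 448 = 5376
    Σ(formed) = 7982 kJ
  ΔH_II = 7131 − 7982 = −851 kJ
ΔH_I − ΔH_II = −1752 kJ, so reaction I has the more negative ΔH; |ΔH_I − ΔH_II| = 1752 kJ.

Reaction I, by 1752 kJ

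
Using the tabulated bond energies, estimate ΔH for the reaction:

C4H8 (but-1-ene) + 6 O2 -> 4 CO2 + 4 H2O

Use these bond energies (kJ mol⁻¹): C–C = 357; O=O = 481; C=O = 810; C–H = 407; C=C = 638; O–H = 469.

Bonds broken (reactants):
  C–C: 2 × 357 = 714
  C–H: 8 × 407 = 3256
  C=C: 1 × 638 = 638
  O=O: 6 × 481 = 2886
  Σ(broken) = 7494 kJ
Bonds formed (products):
  C=O: 8 × 810 = 6480
  O–H: 8 × 469 = 3752
  Σ(formed) = 10232 kJ
ΔH = Σ(broken) − Σ(formed) = 7494 − 10232 = −2738 kJ

ΔH ≈ −2738 kJ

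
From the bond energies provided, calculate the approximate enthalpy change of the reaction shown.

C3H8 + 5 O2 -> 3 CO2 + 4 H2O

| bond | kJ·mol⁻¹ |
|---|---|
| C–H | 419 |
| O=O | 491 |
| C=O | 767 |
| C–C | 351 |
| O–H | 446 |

ΔH ≈ −1661 kJ

Bonds broken (reactants):
  C–C: 2 × 351 = 702
  C–H: 8 × 419 = 3352
  O=O: 5 × 491 = 2455
  Σ(broken) = 6509 kJ
Bonds formed (products):
  C=O: 6 × 767 = 4602
  O–H: 8 × 446 = 3568
  Σ(formed) = 8170 kJ
ΔH = Σ(broken) − Σ(formed) = 6509 − 8170 = −1661 kJ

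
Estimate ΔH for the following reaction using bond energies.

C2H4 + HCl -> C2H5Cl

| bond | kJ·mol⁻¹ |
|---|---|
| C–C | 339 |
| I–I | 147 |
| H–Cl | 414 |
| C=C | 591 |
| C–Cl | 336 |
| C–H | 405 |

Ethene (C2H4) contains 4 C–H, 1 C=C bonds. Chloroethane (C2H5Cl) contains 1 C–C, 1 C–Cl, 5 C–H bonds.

Bonds broken (reactants):
  C–H: 4 × 405 = 1620
  C=C: 1 × 591 = 591
  H–Cl: 1 × 414 = 414
  Σ(broken) = 2625 kJ
Bonds formed (products):
  C–C: 1 × 339 = 339
  C–Cl: 1 × 336 = 336
  C–H: 5 × 405 = 2025
  Σ(formed) = 2700 kJ
ΔH = Σ(broken) − Σ(formed) = 2625 − 2700 = −75 kJ

ΔH ≈ −75 kJ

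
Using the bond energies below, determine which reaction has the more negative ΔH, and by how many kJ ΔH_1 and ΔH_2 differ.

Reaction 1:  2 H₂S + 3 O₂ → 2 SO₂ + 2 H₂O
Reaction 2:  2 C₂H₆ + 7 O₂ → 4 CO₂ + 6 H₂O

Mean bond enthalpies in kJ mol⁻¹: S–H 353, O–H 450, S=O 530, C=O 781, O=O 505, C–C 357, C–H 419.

Reaction 2, by 1378 kJ

Reaction 1:
  Bonds broken (reactants):
    O=O: 3 × 505 = 1515
    S–H: 4 × 353 = 1412
    Σ(broken) = 2927 kJ
  Bonds formed (products):
    O–H: 4 × 450 = 1800
    S=O: 4 × 530 = 2120
    Σ(formed) = 3920 kJ
  ΔH_1 = 2927 − 3920 = −993 kJ
Reaction 2:
  Bonds broken (reactants):
    C–C: 2 × 357 = 714
    C–H: 12 × 419 = 5028
    O=O: 7 × 505 = 3535
    Σ(broken) = 9277 kJ
  Bonds formed (products):
    C=O: 8 × 781 = 6248
    O–H: 12 × 450 = 5400
    Σ(formed) = 11648 kJ
  ΔH_2 = 9277 − 11648 = −2371 kJ
ΔH_1 − ΔH_2 = +1378 kJ, so reaction 2 has the more negative ΔH; |ΔH_1 − ΔH_2| = 1378 kJ.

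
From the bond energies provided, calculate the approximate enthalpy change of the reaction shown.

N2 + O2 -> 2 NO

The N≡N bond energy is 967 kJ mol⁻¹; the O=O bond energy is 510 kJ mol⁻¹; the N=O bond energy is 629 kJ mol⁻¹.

Bonds broken (reactants):
  N≡N: 1 × 967 = 967
  O=O: 1 × 510 = 510
  Σ(broken) = 1477 kJ
Bonds formed (products):
  N=O: 2 × 629 = 1258
  Σ(formed) = 1258 kJ
ΔH = Σ(broken) − Σ(formed) = 1477 − 1258 = +219 kJ

ΔH ≈ +219 kJ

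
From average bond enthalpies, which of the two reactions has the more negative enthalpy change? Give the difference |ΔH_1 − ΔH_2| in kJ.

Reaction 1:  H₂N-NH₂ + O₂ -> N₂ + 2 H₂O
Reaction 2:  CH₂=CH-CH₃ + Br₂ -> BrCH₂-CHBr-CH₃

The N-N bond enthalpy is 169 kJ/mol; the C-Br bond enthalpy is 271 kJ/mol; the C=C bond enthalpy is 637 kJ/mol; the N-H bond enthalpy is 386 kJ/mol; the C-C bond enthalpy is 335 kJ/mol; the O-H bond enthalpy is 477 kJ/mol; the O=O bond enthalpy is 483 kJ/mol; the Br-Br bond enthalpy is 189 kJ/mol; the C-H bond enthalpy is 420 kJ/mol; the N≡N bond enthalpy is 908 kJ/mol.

Reaction 1:
  Bonds broken (reactants):
    N-H: 4 × 386 = 1544
    N-N: 1 × 169 = 169
    O=O: 1 × 483 = 483
    Σ(broken) = 2196 kJ
  Bonds formed (products):
    N≡N: 1 × 908 = 908
    O-H: 4 × 477 = 1908
    Σ(formed) = 2816 kJ
  ΔH_1 = 2196 − 2816 = −620 kJ
Reaction 2:
  Bonds broken (reactants):
    Br-Br: 1 × 189 = 189
    C-C: 1 × 335 = 335
    C-H: 6 × 420 = 2520
    C=C: 1 × 637 = 637
    Σ(broken) = 3681 kJ
  Bonds formed (products):
    C-Br: 2 × 271 = 542
    C-C: 2 × 335 = 670
    C-H: 6 × 420 = 2520
    Σ(formed) = 3732 kJ
  ΔH_2 = 3681 − 3732 = −51 kJ
ΔH_1 − ΔH_2 = −569 kJ, so reaction 1 has the more negative ΔH; |ΔH_1 − ΔH_2| = 569 kJ.

Reaction 1, by 569 kJ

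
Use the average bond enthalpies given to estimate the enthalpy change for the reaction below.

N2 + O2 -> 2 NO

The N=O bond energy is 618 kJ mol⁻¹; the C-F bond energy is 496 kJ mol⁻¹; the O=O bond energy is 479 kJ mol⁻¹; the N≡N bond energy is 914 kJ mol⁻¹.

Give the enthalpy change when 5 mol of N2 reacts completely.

Bonds broken (reactants):
  N≡N: 1 × 914 = 914
  O=O: 1 × 479 = 479
  Σ(broken) = 1393 kJ
Bonds formed (products):
  N=O: 2 × 618 = 1236
  Σ(formed) = 1236 kJ
ΔH = Σ(broken) − Σ(formed) = 1393 − 1236 = +157 kJ
For 5× the reaction as written: 5 × (+157) = +785 kJ

ΔH = +785 kJ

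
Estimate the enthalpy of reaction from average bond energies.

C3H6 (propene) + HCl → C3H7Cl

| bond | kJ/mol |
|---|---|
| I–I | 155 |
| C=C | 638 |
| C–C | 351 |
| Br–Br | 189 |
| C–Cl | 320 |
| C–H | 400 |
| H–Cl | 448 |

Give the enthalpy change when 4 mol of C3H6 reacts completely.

ΔH = +60 kJ

Bonds broken (reactants):
  C–C: 1 × 351 = 351
  C–H: 6 × 400 = 2400
  C=C: 1 × 638 = 638
  H–Cl: 1 × 448 = 448
  Σ(broken) = 3837 kJ
Bonds formed (products):
  C–C: 2 × 351 = 702
  C–Cl: 1 × 320 = 320
  C–H: 7 × 400 = 2800
  Σ(formed) = 3822 kJ
ΔH = Σ(broken) − Σ(formed) = 3837 − 3822 = +15 kJ
For 4× the reaction as written: 4 × (+15) = +60 kJ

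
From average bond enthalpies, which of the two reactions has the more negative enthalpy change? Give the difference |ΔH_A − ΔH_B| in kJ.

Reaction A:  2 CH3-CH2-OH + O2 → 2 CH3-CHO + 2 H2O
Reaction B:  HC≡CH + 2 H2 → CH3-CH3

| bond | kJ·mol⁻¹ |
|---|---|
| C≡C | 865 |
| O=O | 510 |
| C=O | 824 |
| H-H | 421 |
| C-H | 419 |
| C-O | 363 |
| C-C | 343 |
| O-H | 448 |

Reaction A:
  Bonds broken (reactants):
    C-C: 2 × 343 = 686
    C-H: 10 × 419 = 4190
    C-O: 2 × 363 = 726
    O-H: 2 × 448 = 896
    O=O: 1 × 510 = 510
    Σ(broken) = 7008 kJ
  Bonds formed (products):
    C-C: 2 × 343 = 686
    C-H: 8 × 419 = 3352
    C=O: 2 × 824 = 1648
    O-H: 4 × 448 = 1792
    Σ(formed) = 7478 kJ
  ΔH_A = 7008 − 7478 = −470 kJ
Reaction B:
  Bonds broken (reactants):
    C≡C: 1 × 865 = 865
    C-H: 2 × 419 = 838
    H-H: 2 × 421 = 842
    Σ(broken) = 2545 kJ
  Bonds formed (products):
    C-C: 1 × 343 = 343
    C-H: 6 × 419 = 2514
    Σ(formed) = 2857 kJ
  ΔH_B = 2545 − 2857 = −312 kJ
ΔH_A − ΔH_B = −158 kJ, so reaction A has the more negative ΔH; |ΔH_A − ΔH_B| = 158 kJ.

Reaction A, by 158 kJ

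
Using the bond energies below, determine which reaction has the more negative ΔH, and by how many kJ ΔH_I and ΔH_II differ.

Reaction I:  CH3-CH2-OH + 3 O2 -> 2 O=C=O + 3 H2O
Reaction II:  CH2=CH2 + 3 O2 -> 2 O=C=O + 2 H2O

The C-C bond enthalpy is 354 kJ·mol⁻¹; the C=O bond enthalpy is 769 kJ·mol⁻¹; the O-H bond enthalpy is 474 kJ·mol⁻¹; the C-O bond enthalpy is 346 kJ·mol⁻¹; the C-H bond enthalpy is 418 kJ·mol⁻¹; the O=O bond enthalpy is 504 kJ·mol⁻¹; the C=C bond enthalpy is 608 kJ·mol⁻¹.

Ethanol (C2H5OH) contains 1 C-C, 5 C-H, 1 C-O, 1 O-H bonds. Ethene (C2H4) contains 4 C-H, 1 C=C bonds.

Reaction II, by 36 kJ

Reaction I:
  Bonds broken (reactants):
    C-C: 1 × 354 = 354
    C-H: 5 × 418 = 2090
    C-O: 1 × 346 = 346
    O-H: 1 × 474 = 474
    O=O: 3 × 504 = 1512
    Σ(broken) = 4776 kJ
  Bonds formed (products):
    C=O: 4 × 769 = 3076
    O-H: 6 × 474 = 2844
    Σ(formed) = 5920 kJ
  ΔH_I = 4776 − 5920 = −1144 kJ
Reaction II:
  Bonds broken (reactants):
    C-H: 4 × 418 = 1672
    C=C: 1 × 608 = 608
    O=O: 3 × 504 = 1512
    Σ(broken) = 3792 kJ
  Bonds formed (products):
    C=O: 4 × 769 = 3076
    O-H: 4 × 474 = 1896
    Σ(formed) = 4972 kJ
  ΔH_II = 3792 − 4972 = −1180 kJ
ΔH_I − ΔH_II = +36 kJ, so reaction II has the more negative ΔH; |ΔH_I − ΔH_II| = 36 kJ.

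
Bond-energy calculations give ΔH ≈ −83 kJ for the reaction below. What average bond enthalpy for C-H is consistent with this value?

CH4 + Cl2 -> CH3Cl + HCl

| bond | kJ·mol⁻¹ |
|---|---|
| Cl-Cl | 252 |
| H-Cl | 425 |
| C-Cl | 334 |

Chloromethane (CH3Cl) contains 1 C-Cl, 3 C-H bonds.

Let D be the C-H bond energy.
Σ(broken) = 4×D + 1×252 = 252 + 4D
Σ(formed) = 1×334 + 3×D + 1×425 = 759 + 3D
ΔH = Σ(broken) − Σ(formed) = (252 + 4D) − (759 + 3D) = −507 + D
Setting this equal to −83 kJ gives D = 424 kJ/mol.

D(C-H) ≈ 424 kJ/mol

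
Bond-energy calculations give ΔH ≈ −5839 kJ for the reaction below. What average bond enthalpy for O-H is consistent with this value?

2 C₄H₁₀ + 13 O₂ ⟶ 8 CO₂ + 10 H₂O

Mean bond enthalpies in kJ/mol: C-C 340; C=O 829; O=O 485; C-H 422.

D(O-H) ≈ 468 kJ/mol

Let D be the O-H bond energy.
Σ(broken) = 6×340 + 20×422 + 13×485 = 16785
Σ(formed) = 16×829 + 20×D = 13264 + 20D
ΔH = Σ(broken) − Σ(formed) = (16785) − (13264 + 20D) = +3521 − 20D
Setting this equal to −5839 kJ gives 20D = 9360, so D = 468 kJ/mol.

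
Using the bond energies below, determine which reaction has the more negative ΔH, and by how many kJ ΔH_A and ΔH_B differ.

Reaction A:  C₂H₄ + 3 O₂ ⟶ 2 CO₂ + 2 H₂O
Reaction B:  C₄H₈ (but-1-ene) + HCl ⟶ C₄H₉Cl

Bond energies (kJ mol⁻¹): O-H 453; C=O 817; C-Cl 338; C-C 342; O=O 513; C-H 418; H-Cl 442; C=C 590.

Reaction A, by 1213 kJ

Reaction A:
  Bonds broken (reactants):
    C-H: 4 × 418 = 1672
    C=C: 1 × 590 = 590
    O=O: 3 × 513 = 1539
    Σ(broken) = 3801 kJ
  Bonds formed (products):
    C=O: 4 × 817 = 3268
    O-H: 4 × 453 = 1812
    Σ(formed) = 5080 kJ
  ΔH_A = 3801 − 5080 = −1279 kJ
Reaction B:
  Bonds broken (reactants):
    C-C: 2 × 342 = 684
    C-H: 8 × 418 = 3344
    C=C: 1 × 590 = 590
    H-Cl: 1 × 442 = 442
    Σ(broken) = 5060 kJ
  Bonds formed (products):
    C-C: 3 × 342 = 1026
    C-Cl: 1 × 338 = 338
    C-H: 9 × 418 = 3762
    Σ(formed) = 5126 kJ
  ΔH_B = 5060 − 5126 = −66 kJ
ΔH_A − ΔH_B = −1213 kJ, so reaction A has the more negative ΔH; |ΔH_A − ΔH_B| = 1213 kJ.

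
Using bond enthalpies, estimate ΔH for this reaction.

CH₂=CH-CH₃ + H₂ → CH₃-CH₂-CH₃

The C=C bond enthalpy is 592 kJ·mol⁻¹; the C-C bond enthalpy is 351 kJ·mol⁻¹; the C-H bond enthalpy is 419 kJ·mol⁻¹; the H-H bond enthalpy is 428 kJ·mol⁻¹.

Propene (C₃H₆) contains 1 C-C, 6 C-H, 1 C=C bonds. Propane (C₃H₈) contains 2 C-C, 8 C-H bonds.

ΔH ≈ −169 kJ

Bonds broken (reactants):
  C-C: 1 × 351 = 351
  C-H: 6 × 419 = 2514
  C=C: 1 × 592 = 592
  H-H: 1 × 428 = 428
  Σ(broken) = 3885 kJ
Bonds formed (products):
  C-C: 2 × 351 = 702
  C-H: 8 × 419 = 3352
  Σ(formed) = 4054 kJ
ΔH = Σ(broken) − Σ(formed) = 3885 − 4054 = −169 kJ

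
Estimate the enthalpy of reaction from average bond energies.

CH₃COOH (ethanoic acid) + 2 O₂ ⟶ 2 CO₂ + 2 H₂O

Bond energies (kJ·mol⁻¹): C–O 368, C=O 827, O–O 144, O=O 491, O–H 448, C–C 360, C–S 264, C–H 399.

Bonds broken (reactants):
  C–C: 1 × 360 = 360
  C–H: 3 × 399 = 1197
  C–O: 1 × 368 = 368
  C=O: 1 × 827 = 827
  O–H: 1 × 448 = 448
  O=O: 2 × 491 = 982
  Σ(broken) = 4182 kJ
Bonds formed (products):
  C=O: 4 × 827 = 3308
  O–H: 4 × 448 = 1792
  Σ(formed) = 5100 kJ
ΔH = Σ(broken) − Σ(formed) = 4182 − 5100 = −918 kJ

ΔH ≈ −918 kJ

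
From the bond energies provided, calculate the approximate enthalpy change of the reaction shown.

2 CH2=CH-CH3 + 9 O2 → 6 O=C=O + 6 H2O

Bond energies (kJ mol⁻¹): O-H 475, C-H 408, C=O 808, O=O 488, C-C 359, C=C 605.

Bonds broken (reactants):
  C-C: 2 × 359 = 718
  C-H: 12 × 408 = 4896
  C=C: 2 × 605 = 1210
  O=O: 9 × 488 = 4392
  Σ(broken) = 11216 kJ
Bonds formed (products):
  C=O: 12 × 808 = 9696
  O-H: 12 × 475 = 5700
  Σ(formed) = 15396 kJ
ΔH = Σ(broken) − Σ(formed) = 11216 − 15396 = −4180 kJ

ΔH ≈ −4180 kJ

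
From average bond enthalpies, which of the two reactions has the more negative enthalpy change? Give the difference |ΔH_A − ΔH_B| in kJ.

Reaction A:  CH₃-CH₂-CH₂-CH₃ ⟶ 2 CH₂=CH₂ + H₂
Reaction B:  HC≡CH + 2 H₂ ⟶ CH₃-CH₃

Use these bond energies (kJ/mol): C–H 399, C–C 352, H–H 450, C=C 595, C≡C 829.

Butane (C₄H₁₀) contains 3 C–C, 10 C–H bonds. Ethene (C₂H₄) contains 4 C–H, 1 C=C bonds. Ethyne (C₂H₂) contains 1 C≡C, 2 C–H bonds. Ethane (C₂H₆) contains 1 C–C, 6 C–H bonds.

Reaction B, by 433 kJ

Reaction A:
  Bonds broken (reactants):
    C–C: 3 × 352 = 1056
    C–H: 10 × 399 = 3990
    Σ(broken) = 5046 kJ
  Bonds formed (products):
    C–H: 8 × 399 = 3192
    C=C: 2 × 595 = 1190
    H–H: 1 × 450 = 450
    Σ(formed) = 4832 kJ
  ΔH_A = 5046 − 4832 = +214 kJ
Reaction B:
  Bonds broken (reactants):
    C≡C: 1 × 829 = 829
    C–H: 2 × 399 = 798
    H–H: 2 × 450 = 900
    Σ(broken) = 2527 kJ
  Bonds formed (products):
    C–C: 1 × 352 = 352
    C–H: 6 × 399 = 2394
    Σ(formed) = 2746 kJ
  ΔH_B = 2527 − 2746 = −219 kJ
ΔH_A − ΔH_B = +433 kJ, so reaction B has the more negative ΔH; |ΔH_A − ΔH_B| = 433 kJ.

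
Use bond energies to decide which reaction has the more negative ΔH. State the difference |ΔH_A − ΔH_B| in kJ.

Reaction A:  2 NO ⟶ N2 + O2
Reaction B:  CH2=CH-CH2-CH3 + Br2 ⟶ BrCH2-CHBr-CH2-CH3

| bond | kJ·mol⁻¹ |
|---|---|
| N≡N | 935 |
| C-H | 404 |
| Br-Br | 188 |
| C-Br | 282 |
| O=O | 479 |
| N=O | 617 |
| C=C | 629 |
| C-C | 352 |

Reaction A:
  Bonds broken (reactants):
    N=O: 2 × 617 = 1234
    Σ(broken) = 1234 kJ
  Bonds formed (products):
    N≡N: 1 × 935 = 935
    O=O: 1 × 479 = 479
    Σ(formed) = 1414 kJ
  ΔH_A = 1234 − 1414 = −180 kJ
Reaction B:
  Bonds broken (reactants):
    Br-Br: 1 × 188 = 188
    C-C: 2 × 352 = 704
    C-H: 8 × 404 = 3232
    C=C: 1 × 629 = 629
    Σ(broken) = 4753 kJ
  Bonds formed (products):
    C-Br: 2 × 282 = 564
    C-C: 3 × 352 = 1056
    C-H: 8 × 404 = 3232
    Σ(formed) = 4852 kJ
  ΔH_B = 4753 − 4852 = −99 kJ
ΔH_A − ΔH_B = −81 kJ, so reaction A has the more negative ΔH; |ΔH_A − ΔH_B| = 81 kJ.

Reaction A, by 81 kJ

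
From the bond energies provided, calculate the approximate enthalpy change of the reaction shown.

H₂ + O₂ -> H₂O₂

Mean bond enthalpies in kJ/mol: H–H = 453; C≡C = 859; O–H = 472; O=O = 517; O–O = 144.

ΔH ≈ −118 kJ

Bonds broken (reactants):
  H–H: 1 × 453 = 453
  O=O: 1 × 517 = 517
  Σ(broken) = 970 kJ
Bonds formed (products):
  O–H: 2 × 472 = 944
  O–O: 1 × 144 = 144
  Σ(formed) = 1088 kJ
ΔH = Σ(broken) − Σ(formed) = 970 − 1088 = −118 kJ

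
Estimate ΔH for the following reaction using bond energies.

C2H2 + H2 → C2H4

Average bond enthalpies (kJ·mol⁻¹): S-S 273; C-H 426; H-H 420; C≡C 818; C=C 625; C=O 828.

Bonds broken (reactants):
  C≡C: 1 × 818 = 818
  C-H: 2 × 426 = 852
  H-H: 1 × 420 = 420
  Σ(broken) = 2090 kJ
Bonds formed (products):
  C-H: 4 × 426 = 1704
  C=C: 1 × 625 = 625
  Σ(formed) = 2329 kJ
ΔH = Σ(broken) − Σ(formed) = 2090 − 2329 = −239 kJ

ΔH ≈ −239 kJ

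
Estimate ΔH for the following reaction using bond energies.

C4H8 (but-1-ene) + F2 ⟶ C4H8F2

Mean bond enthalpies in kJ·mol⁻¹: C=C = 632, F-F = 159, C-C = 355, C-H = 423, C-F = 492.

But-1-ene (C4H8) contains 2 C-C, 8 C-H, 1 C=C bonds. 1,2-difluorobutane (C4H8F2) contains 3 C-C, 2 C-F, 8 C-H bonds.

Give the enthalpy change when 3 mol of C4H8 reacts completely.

Bonds broken (reactants):
  C-C: 2 × 355 = 710
  C-H: 8 × 423 = 3384
  C=C: 1 × 632 = 632
  F-F: 1 × 159 = 159
  Σ(broken) = 4885 kJ
Bonds formed (products):
  C-C: 3 × 355 = 1065
  C-F: 2 × 492 = 984
  C-H: 8 × 423 = 3384
  Σ(formed) = 5433 kJ
ΔH = Σ(broken) − Σ(formed) = 4885 − 5433 = −548 kJ
For 3× the reaction as written: 3 × (−548) = −1644 kJ

ΔH = −1644 kJ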